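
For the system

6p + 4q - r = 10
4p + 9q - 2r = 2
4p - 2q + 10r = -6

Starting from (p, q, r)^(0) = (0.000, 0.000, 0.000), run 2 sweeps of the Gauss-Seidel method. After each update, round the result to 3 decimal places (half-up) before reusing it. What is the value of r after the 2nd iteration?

-1.489

Iteration 1:
  p = (10 - (4)·0.000 - (-1)·0.000) / (6) = 1.667
  q = (2 - (4)·1.667 - (-2)·0.000) / (9) = -0.519
  r = (-6 - (4)·1.667 - (-2)·-0.519) / (10) = -1.371
Iteration 2:
  p = (10 - (4)·-0.519 - (-1)·-1.371) / (6) = 1.784
  q = (2 - (4)·1.784 - (-2)·-1.371) / (9) = -0.875
  r = (-6 - (4)·1.784 - (-2)·-0.875) / (10) = -1.489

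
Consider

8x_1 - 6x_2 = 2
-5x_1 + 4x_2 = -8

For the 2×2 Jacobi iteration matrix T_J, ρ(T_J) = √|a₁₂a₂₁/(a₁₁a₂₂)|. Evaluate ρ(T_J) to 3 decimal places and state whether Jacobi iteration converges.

a₁₂a₂₁/(a₁₁a₂₂) = (-6)·(-5) / ((8)·(4)) = 0.937500
ρ = √|0.937500| = √0.937500 = 0.968
ρ < 1, so Jacobi converges

0.968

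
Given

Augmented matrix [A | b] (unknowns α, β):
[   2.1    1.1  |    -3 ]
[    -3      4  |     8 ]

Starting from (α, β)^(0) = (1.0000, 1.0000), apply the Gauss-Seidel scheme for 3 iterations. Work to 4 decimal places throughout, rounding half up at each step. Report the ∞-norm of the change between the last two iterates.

Iteration 1:
  α = (-3 - (1.1)·1.0000) / (2.1) = -1.9524
  β = (8 - (-3)·-1.9524) / (4) = 0.5357
Iteration 2:
  α = (-3 - (1.1)·0.5357) / (2.1) = -1.7092
  β = (8 - (-3)·-1.7092) / (4) = 0.7181
Iteration 3:
  α = (-3 - (1.1)·0.7181) / (2.1) = -1.8047
  β = (8 - (-3)·-1.8047) / (4) = 0.6465
Change: (-0.0955, -0.0716) → max |·| = 0.0955

0.0955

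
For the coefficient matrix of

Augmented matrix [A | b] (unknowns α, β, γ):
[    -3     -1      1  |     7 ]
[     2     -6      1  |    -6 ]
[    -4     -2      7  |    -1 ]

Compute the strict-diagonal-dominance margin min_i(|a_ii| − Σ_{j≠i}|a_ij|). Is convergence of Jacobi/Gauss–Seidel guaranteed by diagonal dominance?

1

row 1: |-3| − (1+1) = 1
row 2: |-6| − (2+1) = 3
row 3: |7| − (4+2) = 1
minimum over rows = 1 → strictly diagonally dominant (convergence guaranteed)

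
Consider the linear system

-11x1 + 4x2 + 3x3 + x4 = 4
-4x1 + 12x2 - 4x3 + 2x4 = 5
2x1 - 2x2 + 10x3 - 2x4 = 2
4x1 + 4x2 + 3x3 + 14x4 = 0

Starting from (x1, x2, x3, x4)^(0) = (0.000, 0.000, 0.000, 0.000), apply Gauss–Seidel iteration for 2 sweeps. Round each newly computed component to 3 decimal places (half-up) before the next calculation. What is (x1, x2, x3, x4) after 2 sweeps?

(-0.170, 0.479, 0.320, -0.157)

Iteration 1:
  x1 = (4 - (4)·0.000 - (3)·0.000 - (1)·0.000) / (-11) = -0.364
  x2 = (5 - (-4)·-0.364 - (-4)·0.000 - (2)·0.000) / (12) = 0.295
  x3 = (2 - (2)·-0.364 - (-2)·0.295 - (-2)·0.000) / (10) = 0.332
  x4 = (0 - (4)·-0.364 - (4)·0.295 - (3)·0.332) / (14) = -0.051
Iteration 2:
  x1 = (4 - (4)·0.295 - (3)·0.332 - (1)·-0.051) / (-11) = -0.170
  x2 = (5 - (-4)·-0.170 - (-4)·0.332 - (2)·-0.051) / (12) = 0.479
  x3 = (2 - (2)·-0.170 - (-2)·0.479 - (-2)·-0.051) / (10) = 0.320
  x4 = (0 - (4)·-0.170 - (4)·0.479 - (3)·0.320) / (14) = -0.157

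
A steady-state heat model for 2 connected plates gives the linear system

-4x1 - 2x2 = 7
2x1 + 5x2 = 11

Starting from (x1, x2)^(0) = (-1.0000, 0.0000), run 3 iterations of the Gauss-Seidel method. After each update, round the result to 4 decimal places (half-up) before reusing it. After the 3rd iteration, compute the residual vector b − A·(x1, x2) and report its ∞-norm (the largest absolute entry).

0.2320

Iteration 1:
  x1 = (7 - (-2)·0.0000) / (-4) = -1.7500
  x2 = (11 - (2)·-1.7500) / (5) = 2.9000
Iteration 2:
  x1 = (7 - (-2)·2.9000) / (-4) = -3.2000
  x2 = (11 - (2)·-3.2000) / (5) = 3.4800
Iteration 3:
  x1 = (7 - (-2)·3.4800) / (-4) = -3.4900
  x2 = (11 - (2)·-3.4900) / (5) = 3.5960
Residual b − A·x = (0.2320, 0.0000); ∞-norm = 0.2320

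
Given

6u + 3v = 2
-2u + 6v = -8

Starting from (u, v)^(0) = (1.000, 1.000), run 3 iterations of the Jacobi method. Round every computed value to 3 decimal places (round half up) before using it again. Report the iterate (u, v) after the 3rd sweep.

(1.028, -1.056)

Iteration 1:
  u = (2 - (3)·1.000) / (6) = -0.167
  v = (-8 - (-2)·1.000) / (6) = -1.000
Iteration 2:
  u = (2 - (3)·-1.000) / (6) = 0.833
  v = (-8 - (-2)·-0.167) / (6) = -1.389
Iteration 3:
  u = (2 - (3)·-1.389) / (6) = 1.028
  v = (-8 - (-2)·0.833) / (6) = -1.056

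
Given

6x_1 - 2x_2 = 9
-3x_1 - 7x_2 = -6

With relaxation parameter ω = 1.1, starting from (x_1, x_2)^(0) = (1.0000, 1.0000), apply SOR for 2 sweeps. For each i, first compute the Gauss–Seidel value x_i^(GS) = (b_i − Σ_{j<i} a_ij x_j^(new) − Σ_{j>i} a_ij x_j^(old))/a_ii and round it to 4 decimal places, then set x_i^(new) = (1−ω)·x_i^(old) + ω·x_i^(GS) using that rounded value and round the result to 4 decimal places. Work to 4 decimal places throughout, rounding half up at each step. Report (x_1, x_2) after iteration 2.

Iteration 1:
  x_1: GS value = (9 - (-2)·1.0000) / (6) = 1.8333;  x_1 ← (1−ω)·1.0000 + ω·1.8333 = 1.9166
  x_2: GS value = (-6 - (-3)·1.9166) / (-7) = 0.0357;  x_2 ← (1−ω)·1.0000 + ω·0.0357 = -0.0607
Iteration 2:
  x_1: GS value = (9 - (-2)·-0.0607) / (6) = 1.4798;  x_1 ← (1−ω)·1.9166 + ω·1.4798 = 1.4361
  x_2: GS value = (-6 - (-3)·1.4361) / (-7) = 0.2417;  x_2 ← (1−ω)·-0.0607 + ω·0.2417 = 0.2719

(1.4361, 0.2719)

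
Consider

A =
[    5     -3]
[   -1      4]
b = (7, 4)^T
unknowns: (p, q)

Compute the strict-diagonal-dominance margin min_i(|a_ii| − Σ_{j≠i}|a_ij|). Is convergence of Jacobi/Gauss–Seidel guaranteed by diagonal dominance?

2

row 1: |5| − (3) = 2
row 2: |4| − (1) = 3
minimum over rows = 2 → strictly diagonally dominant (convergence guaranteed)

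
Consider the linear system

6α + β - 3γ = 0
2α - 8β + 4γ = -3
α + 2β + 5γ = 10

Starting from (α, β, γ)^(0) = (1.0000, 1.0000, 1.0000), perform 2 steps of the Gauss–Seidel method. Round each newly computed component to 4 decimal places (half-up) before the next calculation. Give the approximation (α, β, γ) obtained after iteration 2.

Iteration 1:
  α = (0 - (1)·1.0000 - (-3)·1.0000) / (6) = 0.3333
  β = (-3 - (2)·0.3333 - (4)·1.0000) / (-8) = 0.9583
  γ = (10 - (1)·0.3333 - (2)·0.9583) / (5) = 1.5500
Iteration 2:
  α = (0 - (1)·0.9583 - (-3)·1.5500) / (6) = 0.6153
  β = (-3 - (2)·0.6153 - (4)·1.5500) / (-8) = 1.3038
  γ = (10 - (1)·0.6153 - (2)·1.3038) / (5) = 1.3554

(0.6153, 1.3038, 1.3554)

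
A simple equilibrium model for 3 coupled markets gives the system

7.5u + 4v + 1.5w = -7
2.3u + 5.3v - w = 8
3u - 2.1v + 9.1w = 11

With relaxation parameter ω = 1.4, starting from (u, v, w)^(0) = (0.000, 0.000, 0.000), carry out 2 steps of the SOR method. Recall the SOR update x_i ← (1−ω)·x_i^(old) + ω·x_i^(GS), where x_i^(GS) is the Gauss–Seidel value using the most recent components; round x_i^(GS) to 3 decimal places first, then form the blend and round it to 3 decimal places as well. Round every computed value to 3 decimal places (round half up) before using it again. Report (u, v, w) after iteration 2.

(-3.860, 4.151, 3.521)

Iteration 1:
  u: GS value = (-7 - (4)·0.000 - (1.5)·0.000) / (7.5) = -0.933;  u ← (1−ω)·0.000 + ω·-0.933 = -1.306
  v: GS value = (8 - (2.3)·-1.306 - (-1)·0.000) / (5.3) = 2.076;  v ← (1−ω)·0.000 + ω·2.076 = 2.906
  w: GS value = (11 - (3)·-1.306 - (-2.1)·2.906) / (9.1) = 2.310;  w ← (1−ω)·0.000 + ω·2.310 = 3.234
Iteration 2:
  u: GS value = (-7 - (4)·2.906 - (1.5)·3.234) / (7.5) = -3.130;  u ← (1−ω)·-1.306 + ω·-3.130 = -3.860
  v: GS value = (8 - (2.3)·-3.860 - (-1)·3.234) / (5.3) = 3.795;  v ← (1−ω)·2.906 + ω·3.795 = 4.151
  w: GS value = (11 - (3)·-3.860 - (-2.1)·4.151) / (9.1) = 3.439;  w ← (1−ω)·3.234 + ω·3.439 = 3.521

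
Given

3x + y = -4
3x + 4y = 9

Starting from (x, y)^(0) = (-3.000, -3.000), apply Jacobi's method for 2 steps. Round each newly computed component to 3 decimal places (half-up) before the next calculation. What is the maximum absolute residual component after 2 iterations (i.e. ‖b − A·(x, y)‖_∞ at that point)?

Iteration 1:
  x = (-4 - (1)·-3.000) / (3) = -0.333
  y = (9 - (3)·-3.000) / (4) = 4.500
Iteration 2:
  x = (-4 - (1)·4.500) / (3) = -2.833
  y = (9 - (3)·-0.333) / (4) = 2.500
Residual b − A·x = (1.999, 7.499); ∞-norm = 7.499

7.499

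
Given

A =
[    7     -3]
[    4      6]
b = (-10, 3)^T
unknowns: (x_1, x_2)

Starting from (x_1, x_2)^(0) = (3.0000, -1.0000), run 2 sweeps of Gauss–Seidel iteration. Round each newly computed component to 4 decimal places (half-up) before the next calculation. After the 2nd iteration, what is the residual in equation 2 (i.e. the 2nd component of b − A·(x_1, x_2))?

0.0000

Iteration 1:
  x_1 = (-10 - (-3)·-1.0000) / (7) = -1.8571
  x_2 = (3 - (4)·-1.8571) / (6) = 1.7381
Iteration 2:
  x_1 = (-10 - (-3)·1.7381) / (7) = -0.6837
  x_2 = (3 - (4)·-0.6837) / (6) = 0.9558
Residual b − A·x = (-2.3467, 0.0000)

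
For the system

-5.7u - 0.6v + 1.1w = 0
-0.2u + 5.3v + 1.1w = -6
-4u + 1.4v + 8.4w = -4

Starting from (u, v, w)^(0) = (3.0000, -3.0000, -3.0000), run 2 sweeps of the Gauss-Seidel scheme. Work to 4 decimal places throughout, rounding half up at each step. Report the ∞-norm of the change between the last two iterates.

Iteration 1:
  u = (0 - (-0.6)·-3.0000 - (1.1)·-3.0000) / (-5.7) = -0.2632
  v = (-6 - (-0.2)·-0.2632 - (1.1)·-3.0000) / (5.3) = -0.5194
  w = (-4 - (-4)·-0.2632 - (1.4)·-0.5194) / (8.4) = -0.5150
Iteration 2:
  u = (0 - (-0.6)·-0.5194 - (1.1)·-0.5150) / (-5.7) = -0.0447
  v = (-6 - (-0.2)·-0.0447 - (1.1)·-0.5150) / (5.3) = -1.0269
  w = (-4 - (-4)·-0.0447 - (1.4)·-1.0269) / (8.4) = -0.3263
Change: (0.2185, -0.5075, 0.1887) → max |·| = 0.5075

0.5075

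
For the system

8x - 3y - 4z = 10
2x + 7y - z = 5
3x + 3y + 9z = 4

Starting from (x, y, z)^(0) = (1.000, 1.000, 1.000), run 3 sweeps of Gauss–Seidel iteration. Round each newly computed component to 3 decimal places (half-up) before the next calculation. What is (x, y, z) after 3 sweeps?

Iteration 1:
  x = (10 - (-3)·1.000 - (-4)·1.000) / (8) = 2.125
  y = (5 - (2)·2.125 - (-1)·1.000) / (7) = 0.250
  z = (4 - (3)·2.125 - (3)·0.250) / (9) = -0.347
Iteration 2:
  x = (10 - (-3)·0.250 - (-4)·-0.347) / (8) = 1.170
  y = (5 - (2)·1.170 - (-1)·-0.347) / (7) = 0.330
  z = (4 - (3)·1.170 - (3)·0.330) / (9) = -0.056
Iteration 3:
  x = (10 - (-3)·0.330 - (-4)·-0.056) / (8) = 1.346
  y = (5 - (2)·1.346 - (-1)·-0.056) / (7) = 0.322
  z = (4 - (3)·1.346 - (3)·0.322) / (9) = -0.112

(1.346, 0.322, -0.112)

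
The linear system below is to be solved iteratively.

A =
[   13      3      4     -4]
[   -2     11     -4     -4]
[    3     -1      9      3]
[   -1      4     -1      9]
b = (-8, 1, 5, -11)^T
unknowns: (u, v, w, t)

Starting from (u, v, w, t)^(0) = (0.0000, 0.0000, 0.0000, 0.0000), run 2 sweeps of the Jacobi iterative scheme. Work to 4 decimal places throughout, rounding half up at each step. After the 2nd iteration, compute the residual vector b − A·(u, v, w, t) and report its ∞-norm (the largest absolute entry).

1.6156

Iteration 1:
  u = (-8 - (3)·0.0000 - (4)·0.0000 - (-4)·0.0000) / (13) = -0.6154
  v = (1 - (-2)·0.0000 - (-4)·0.0000 - (-4)·0.0000) / (11) = 0.0909
  w = (5 - (3)·0.0000 - (-1)·0.0000 - (3)·0.0000) / (9) = 0.5556
  t = (-11 - (-1)·0.0000 - (4)·0.0000 - (-1)·0.0000) / (9) = -1.2222
Iteration 2:
  u = (-8 - (3)·0.0909 - (4)·0.5556 - (-4)·-1.2222) / (13) = -1.1834
  v = (1 - (-2)·-0.6154 - (-4)·0.5556 - (-4)·-1.2222) / (11) = -0.2634
  w = (5 - (3)·-0.6154 - (-1)·0.0909 - (3)·-1.2222) / (9) = 1.1782
  t = (-11 - (-1)·-0.6154 - (4)·0.0909 - (-1)·0.5556) / (9) = -1.2693
Residual b − A·x = (-1.6156, 1.1662, 1.4909, 1.4721); ∞-norm = 1.6156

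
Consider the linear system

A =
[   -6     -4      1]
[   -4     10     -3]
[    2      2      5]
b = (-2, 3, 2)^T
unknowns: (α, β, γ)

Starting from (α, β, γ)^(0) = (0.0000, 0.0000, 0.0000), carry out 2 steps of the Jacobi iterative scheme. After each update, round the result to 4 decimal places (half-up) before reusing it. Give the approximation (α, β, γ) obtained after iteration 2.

Iteration 1:
  α = (-2 - (-4)·0.0000 - (1)·0.0000) / (-6) = 0.3333
  β = (3 - (-4)·0.0000 - (-3)·0.0000) / (10) = 0.3000
  γ = (2 - (2)·0.0000 - (2)·0.0000) / (5) = 0.4000
Iteration 2:
  α = (-2 - (-4)·0.3000 - (1)·0.4000) / (-6) = 0.2000
  β = (3 - (-4)·0.3333 - (-3)·0.4000) / (10) = 0.5533
  γ = (2 - (2)·0.3333 - (2)·0.3000) / (5) = 0.1467

(0.2000, 0.5533, 0.1467)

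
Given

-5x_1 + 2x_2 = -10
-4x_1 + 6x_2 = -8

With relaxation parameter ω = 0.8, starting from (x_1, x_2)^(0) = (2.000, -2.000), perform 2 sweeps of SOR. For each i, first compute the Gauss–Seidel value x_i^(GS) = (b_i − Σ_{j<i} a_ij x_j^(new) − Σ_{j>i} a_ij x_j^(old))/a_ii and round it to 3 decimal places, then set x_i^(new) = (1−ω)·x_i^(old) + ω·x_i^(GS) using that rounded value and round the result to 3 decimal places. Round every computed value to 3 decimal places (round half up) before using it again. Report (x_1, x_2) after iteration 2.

(1.634, -0.344)

Iteration 1:
  x_1: GS value = (-10 - (2)·-2.000) / (-5) = 1.200;  x_1 ← (1−ω)·2.000 + ω·1.200 = 1.360
  x_2: GS value = (-8 - (-4)·1.360) / (6) = -0.427;  x_2 ← (1−ω)·-2.000 + ω·-0.427 = -0.742
Iteration 2:
  x_1: GS value = (-10 - (2)·-0.742) / (-5) = 1.703;  x_1 ← (1−ω)·1.360 + ω·1.703 = 1.634
  x_2: GS value = (-8 - (-4)·1.634) / (6) = -0.244;  x_2 ← (1−ω)·-0.742 + ω·-0.244 = -0.344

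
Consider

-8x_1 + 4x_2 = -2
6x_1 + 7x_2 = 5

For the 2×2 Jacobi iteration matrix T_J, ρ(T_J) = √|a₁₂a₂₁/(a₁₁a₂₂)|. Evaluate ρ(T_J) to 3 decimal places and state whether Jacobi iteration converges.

a₁₂a₂₁/(a₁₁a₂₂) = (4)·(6) / ((-8)·(7)) = -0.428571
ρ = √|-0.428571| = √0.428571 = 0.655
ρ < 1, so Jacobi converges

0.655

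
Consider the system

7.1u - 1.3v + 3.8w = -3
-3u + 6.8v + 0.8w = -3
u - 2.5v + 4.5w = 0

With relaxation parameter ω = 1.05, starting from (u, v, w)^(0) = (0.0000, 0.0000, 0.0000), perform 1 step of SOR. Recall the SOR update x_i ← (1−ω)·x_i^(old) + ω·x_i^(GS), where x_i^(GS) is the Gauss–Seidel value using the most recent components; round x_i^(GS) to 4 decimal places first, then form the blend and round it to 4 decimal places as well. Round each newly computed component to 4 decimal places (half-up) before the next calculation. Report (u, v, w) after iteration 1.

Iteration 1:
  u: GS value = (-3 - (-1.3)·0.0000 - (3.8)·0.0000) / (7.1) = -0.4225;  u ← (1−ω)·0.0000 + ω·-0.4225 = -0.4436
  v: GS value = (-3 - (-3)·-0.4436 - (0.8)·0.0000) / (6.8) = -0.6369;  v ← (1−ω)·0.0000 + ω·-0.6369 = -0.6687
  w: GS value = (0 - (1)·-0.4436 - (-2.5)·-0.6687) / (4.5) = -0.2729;  w ← (1−ω)·0.0000 + ω·-0.2729 = -0.2865

(-0.4436, -0.6687, -0.2865)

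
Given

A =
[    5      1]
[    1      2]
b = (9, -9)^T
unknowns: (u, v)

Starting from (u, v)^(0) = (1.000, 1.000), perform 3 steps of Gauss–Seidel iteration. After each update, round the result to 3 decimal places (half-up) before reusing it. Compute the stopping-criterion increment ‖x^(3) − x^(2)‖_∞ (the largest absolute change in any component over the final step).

Iteration 1:
  u = (9 - (1)·1.000) / (5) = 1.600
  v = (-9 - (1)·1.600) / (2) = -5.300
Iteration 2:
  u = (9 - (1)·-5.300) / (5) = 2.860
  v = (-9 - (1)·2.860) / (2) = -5.930
Iteration 3:
  u = (9 - (1)·-5.930) / (5) = 2.986
  v = (-9 - (1)·2.986) / (2) = -5.993
Change: (0.126, -0.063) → max |·| = 0.126

0.126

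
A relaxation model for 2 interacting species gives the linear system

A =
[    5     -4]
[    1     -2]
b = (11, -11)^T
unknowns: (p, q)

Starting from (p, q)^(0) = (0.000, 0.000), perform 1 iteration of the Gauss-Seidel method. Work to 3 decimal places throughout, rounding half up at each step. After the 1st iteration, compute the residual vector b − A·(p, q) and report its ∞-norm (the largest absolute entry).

26.400

Iteration 1:
  p = (11 - (-4)·0.000) / (5) = 2.200
  q = (-11 - (1)·2.200) / (-2) = 6.600
Residual b − A·x = (26.400, 0.000); ∞-norm = 26.400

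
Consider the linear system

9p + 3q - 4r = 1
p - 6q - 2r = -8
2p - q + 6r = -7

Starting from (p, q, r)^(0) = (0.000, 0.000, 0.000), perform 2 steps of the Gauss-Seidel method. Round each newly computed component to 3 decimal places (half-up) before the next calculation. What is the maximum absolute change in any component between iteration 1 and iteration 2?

Iteration 1:
  p = (1 - (3)·0.000 - (-4)·0.000) / (9) = 0.111
  q = (-8 - (1)·0.111 - (-2)·0.000) / (-6) = 1.352
  r = (-7 - (2)·0.111 - (-1)·1.352) / (6) = -0.978
Iteration 2:
  p = (1 - (3)·1.352 - (-4)·-0.978) / (9) = -0.774
  q = (-8 - (1)·-0.774 - (-2)·-0.978) / (-6) = 1.530
  r = (-7 - (2)·-0.774 - (-1)·1.530) / (6) = -0.654
Change: (-0.885, 0.178, 0.324) → max |·| = 0.885

0.885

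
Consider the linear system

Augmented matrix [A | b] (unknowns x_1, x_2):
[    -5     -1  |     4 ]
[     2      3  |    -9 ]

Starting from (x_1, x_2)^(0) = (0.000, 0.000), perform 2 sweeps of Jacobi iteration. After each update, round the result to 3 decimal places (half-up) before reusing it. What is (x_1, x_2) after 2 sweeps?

Iteration 1:
  x_1 = (4 - (-1)·0.000) / (-5) = -0.800
  x_2 = (-9 - (2)·0.000) / (3) = -3.000
Iteration 2:
  x_1 = (4 - (-1)·-3.000) / (-5) = -0.200
  x_2 = (-9 - (2)·-0.800) / (3) = -2.467

(-0.200, -2.467)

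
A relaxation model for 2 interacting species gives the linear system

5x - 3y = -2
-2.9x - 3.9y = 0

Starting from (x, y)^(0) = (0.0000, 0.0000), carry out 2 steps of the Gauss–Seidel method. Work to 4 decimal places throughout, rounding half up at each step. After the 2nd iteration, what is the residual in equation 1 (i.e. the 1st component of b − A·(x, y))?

Iteration 1:
  x = (-2 - (-3)·0.0000) / (5) = -0.4000
  y = (0 - (-2.9)·-0.4000) / (-3.9) = 0.2974
Iteration 2:
  x = (-2 - (-3)·0.2974) / (5) = -0.2216
  y = (0 - (-2.9)·-0.2216) / (-3.9) = 0.1648
Residual b − A·x = (-0.3976, 0.0001)

-0.3976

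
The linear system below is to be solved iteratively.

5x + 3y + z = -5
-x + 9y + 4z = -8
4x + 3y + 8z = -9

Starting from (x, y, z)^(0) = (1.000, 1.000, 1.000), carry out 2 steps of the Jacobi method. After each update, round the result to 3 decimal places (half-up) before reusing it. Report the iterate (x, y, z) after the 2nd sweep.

Iteration 1:
  x = (-5 - (3)·1.000 - (1)·1.000) / (5) = -1.800
  y = (-8 - (-1)·1.000 - (4)·1.000) / (9) = -1.222
  z = (-9 - (4)·1.000 - (3)·1.000) / (8) = -2.000
Iteration 2:
  x = (-5 - (3)·-1.222 - (1)·-2.000) / (5) = 0.133
  y = (-8 - (-1)·-1.800 - (4)·-2.000) / (9) = -0.200
  z = (-9 - (4)·-1.800 - (3)·-1.222) / (8) = 0.233

(0.133, -0.200, 0.233)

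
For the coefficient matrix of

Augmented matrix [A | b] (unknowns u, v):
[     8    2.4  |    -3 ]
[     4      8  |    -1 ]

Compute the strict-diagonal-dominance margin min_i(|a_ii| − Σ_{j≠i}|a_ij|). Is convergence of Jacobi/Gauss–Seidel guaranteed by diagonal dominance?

row 1: |8| − (2.4) = 5.6
row 2: |8| − (4) = 4
minimum over rows = 4 → strictly diagonally dominant (convergence guaranteed)

4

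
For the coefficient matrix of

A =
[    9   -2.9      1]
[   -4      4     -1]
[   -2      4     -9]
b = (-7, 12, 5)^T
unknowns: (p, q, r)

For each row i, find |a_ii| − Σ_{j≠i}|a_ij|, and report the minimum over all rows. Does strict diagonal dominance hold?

row 1: |9| − (2.9+1) = 5.1
row 2: |4| − (4+1) = -1
row 3: |-9| − (2+4) = 3
minimum over rows = -1 → not strictly diagonally dominant

-1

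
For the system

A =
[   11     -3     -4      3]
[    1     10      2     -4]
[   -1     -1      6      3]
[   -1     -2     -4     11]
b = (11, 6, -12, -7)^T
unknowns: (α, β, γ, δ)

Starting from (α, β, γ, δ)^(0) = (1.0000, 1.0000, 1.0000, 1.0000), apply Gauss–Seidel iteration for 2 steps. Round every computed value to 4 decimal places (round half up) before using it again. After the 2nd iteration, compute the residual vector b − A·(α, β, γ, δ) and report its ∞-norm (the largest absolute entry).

2.5193

Iteration 1:
  α = (11 - (-3)·1.0000 - (-4)·1.0000 - (3)·1.0000) / (11) = 1.3636
  β = (6 - (1)·1.3636 - (2)·1.0000 - (-4)·1.0000) / (10) = 0.6636
  γ = (-12 - (-1)·1.3636 - (-1)·0.6636 - (3)·1.0000) / (6) = -2.1621
  δ = (-7 - (-1)·1.3636 - (-2)·0.6636 - (-4)·-2.1621) / (11) = -1.1780
Iteration 2:
  α = (11 - (-3)·0.6636 - (-4)·-2.1621 - (3)·-1.1780) / (11) = 0.7160
  β = (6 - (1)·0.7160 - (2)·-2.1621 - (-4)·-1.1780) / (10) = 0.4896
  γ = (-12 - (-1)·0.7160 - (-1)·0.4896 - (3)·-1.1780) / (6) = -1.2101
  δ = (-7 - (-1)·0.7160 - (-2)·0.4896 - (-4)·-1.2101) / (11) = -0.9223
Residual b − A·x = (2.5193, -0.8810, -0.7669, 0.0001); ∞-norm = 2.5193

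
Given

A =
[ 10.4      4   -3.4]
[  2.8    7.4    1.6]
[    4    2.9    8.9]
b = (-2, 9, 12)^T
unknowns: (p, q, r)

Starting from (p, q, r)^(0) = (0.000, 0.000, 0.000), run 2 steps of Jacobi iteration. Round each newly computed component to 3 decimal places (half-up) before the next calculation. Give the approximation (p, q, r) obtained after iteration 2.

(-0.219, 0.997, 1.038)

Iteration 1:
  p = (-2 - (4)·0.000 - (-3.4)·0.000) / (10.4) = -0.192
  q = (9 - (2.8)·0.000 - (1.6)·0.000) / (7.4) = 1.216
  r = (12 - (4)·0.000 - (2.9)·0.000) / (8.9) = 1.348
Iteration 2:
  p = (-2 - (4)·1.216 - (-3.4)·1.348) / (10.4) = -0.219
  q = (9 - (2.8)·-0.192 - (1.6)·1.348) / (7.4) = 0.997
  r = (12 - (4)·-0.192 - (2.9)·1.216) / (8.9) = 1.038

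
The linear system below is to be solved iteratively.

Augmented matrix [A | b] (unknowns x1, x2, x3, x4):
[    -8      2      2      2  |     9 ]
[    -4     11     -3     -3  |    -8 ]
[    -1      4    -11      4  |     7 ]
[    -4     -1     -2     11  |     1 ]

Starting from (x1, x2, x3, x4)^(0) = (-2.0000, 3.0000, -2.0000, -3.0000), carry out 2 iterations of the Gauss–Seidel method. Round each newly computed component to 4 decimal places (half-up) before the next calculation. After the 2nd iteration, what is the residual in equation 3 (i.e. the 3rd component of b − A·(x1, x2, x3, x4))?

1.1103

Iteration 1:
  x1 = (9 - (2)·3.0000 - (2)·-2.0000 - (2)·-3.0000) / (-8) = -1.6250
  x2 = (-8 - (-4)·-1.6250 - (-3)·-2.0000 - (-3)·-3.0000) / (11) = -2.6818
  x3 = (7 - (-1)·-1.6250 - (4)·-2.6818 - (4)·-3.0000) / (-11) = -2.5547
  x4 = (1 - (-4)·-1.6250 - (-1)·-2.6818 - (-2)·-2.5547) / (11) = -1.2083
Iteration 2:
  x1 = (9 - (2)·-2.6818 - (2)·-2.5547 - (2)·-1.2083) / (-8) = -2.7362
  x2 = (-8 - (-4)·-2.7362 - (-3)·-2.5547 - (-3)·-1.2083) / (11) = -2.7485
  x3 = (7 - (-1)·-2.7362 - (4)·-2.7485 - (4)·-1.2083) / (-11) = -1.8265
  x4 = (1 - (-4)·-2.7362 - (-1)·-2.7485 - (-2)·-1.8265) / (11) = -1.4860
Residual b − A·x = (-0.7676, 1.3512, 1.1103, -0.0003)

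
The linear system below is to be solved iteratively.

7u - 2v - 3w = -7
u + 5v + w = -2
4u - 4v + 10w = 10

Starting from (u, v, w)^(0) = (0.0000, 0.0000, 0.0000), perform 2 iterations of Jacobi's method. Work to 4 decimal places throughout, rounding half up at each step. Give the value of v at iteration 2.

Iteration 1:
  u = (-7 - (-2)·0.0000 - (-3)·0.0000) / (7) = -1.0000
  v = (-2 - (1)·0.0000 - (1)·0.0000) / (5) = -0.4000
  w = (10 - (4)·0.0000 - (-4)·0.0000) / (10) = 1.0000
Iteration 2:
  u = (-7 - (-2)·-0.4000 - (-3)·1.0000) / (7) = -0.6857
  v = (-2 - (1)·-1.0000 - (1)·1.0000) / (5) = -0.4000
  w = (10 - (4)·-1.0000 - (-4)·-0.4000) / (10) = 1.2400

-0.4000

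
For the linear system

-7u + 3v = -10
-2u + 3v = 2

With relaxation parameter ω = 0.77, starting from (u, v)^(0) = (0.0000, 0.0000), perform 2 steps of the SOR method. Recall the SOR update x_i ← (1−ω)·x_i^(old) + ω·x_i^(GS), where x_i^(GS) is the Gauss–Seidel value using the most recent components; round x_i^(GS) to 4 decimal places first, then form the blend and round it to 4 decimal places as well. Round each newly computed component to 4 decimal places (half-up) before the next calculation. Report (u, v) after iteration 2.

Iteration 1:
  u: GS value = (-10 - (3)·0.0000) / (-7) = 1.4286;  u ← (1−ω)·0.0000 + ω·1.4286 = 1.1000
  v: GS value = (2 - (-2)·1.1000) / (3) = 1.4000;  v ← (1−ω)·0.0000 + ω·1.4000 = 1.0780
Iteration 2:
  u: GS value = (-10 - (3)·1.0780) / (-7) = 1.8906;  u ← (1−ω)·1.1000 + ω·1.8906 = 1.7088
  v: GS value = (2 - (-2)·1.7088) / (3) = 1.8059;  v ← (1−ω)·1.0780 + ω·1.8059 = 1.6385

(1.7088, 1.6385)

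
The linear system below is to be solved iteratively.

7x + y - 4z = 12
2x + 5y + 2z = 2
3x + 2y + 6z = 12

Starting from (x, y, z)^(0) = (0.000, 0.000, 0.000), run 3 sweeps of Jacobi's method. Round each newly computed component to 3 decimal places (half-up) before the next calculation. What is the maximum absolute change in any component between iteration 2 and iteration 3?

Iteration 1:
  x = (12 - (1)·0.000 - (-4)·0.000) / (7) = 1.714
  y = (2 - (2)·0.000 - (2)·0.000) / (5) = 0.400
  z = (12 - (3)·0.000 - (2)·0.000) / (6) = 2.000
Iteration 2:
  x = (12 - (1)·0.400 - (-4)·2.000) / (7) = 2.800
  y = (2 - (2)·1.714 - (2)·2.000) / (5) = -1.086
  z = (12 - (3)·1.714 - (2)·0.400) / (6) = 1.010
Iteration 3:
  x = (12 - (1)·-1.086 - (-4)·1.010) / (7) = 2.447
  y = (2 - (2)·2.800 - (2)·1.010) / (5) = -1.124
  z = (12 - (3)·2.800 - (2)·-1.086) / (6) = 0.962
Change: (-0.353, -0.038, -0.048) → max |·| = 0.353

0.353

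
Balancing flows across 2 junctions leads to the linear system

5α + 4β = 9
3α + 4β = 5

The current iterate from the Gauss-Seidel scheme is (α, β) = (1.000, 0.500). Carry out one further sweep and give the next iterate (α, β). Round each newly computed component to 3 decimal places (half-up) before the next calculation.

One sweep:
  α = (9 - (4)·0.500) / (5) = 1.400
  β = (5 - (3)·1.400) / (4) = 0.200

(1.400, 0.200)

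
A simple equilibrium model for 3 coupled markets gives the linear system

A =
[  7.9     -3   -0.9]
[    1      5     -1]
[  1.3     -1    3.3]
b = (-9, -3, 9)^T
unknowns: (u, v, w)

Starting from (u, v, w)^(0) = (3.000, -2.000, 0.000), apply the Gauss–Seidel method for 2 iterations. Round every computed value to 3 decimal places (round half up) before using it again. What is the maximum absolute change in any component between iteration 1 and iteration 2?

1.065

Iteration 1:
  u = (-9 - (-3)·-2.000 - (-0.9)·0.000) / (7.9) = -1.899
  v = (-3 - (1)·-1.899 - (-1)·0.000) / (5) = -0.220
  w = (9 - (1.3)·-1.899 - (-1)·-0.220) / (3.3) = 3.409
Iteration 2:
  u = (-9 - (-3)·-0.220 - (-0.9)·3.409) / (7.9) = -0.834
  v = (-3 - (1)·-0.834 - (-1)·3.409) / (5) = 0.249
  w = (9 - (1.3)·-0.834 - (-1)·0.249) / (3.3) = 3.131
Change: (1.065, 0.469, -0.278) → max |·| = 1.065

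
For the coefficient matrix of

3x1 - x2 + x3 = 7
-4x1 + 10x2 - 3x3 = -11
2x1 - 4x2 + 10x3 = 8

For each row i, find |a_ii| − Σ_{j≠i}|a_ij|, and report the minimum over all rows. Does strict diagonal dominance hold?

row 1: |3| − (1+1) = 1
row 2: |10| − (4+3) = 3
row 3: |10| − (2+4) = 4
minimum over rows = 1 → strictly diagonally dominant (convergence guaranteed)

1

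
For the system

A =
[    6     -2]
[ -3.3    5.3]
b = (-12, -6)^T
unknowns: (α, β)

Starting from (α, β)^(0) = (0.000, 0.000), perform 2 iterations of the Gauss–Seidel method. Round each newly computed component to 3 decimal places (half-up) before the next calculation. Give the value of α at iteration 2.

Iteration 1:
  α = (-12 - (-2)·0.000) / (6) = -2.000
  β = (-6 - (-3.3)·-2.000) / (5.3) = -2.377
Iteration 2:
  α = (-12 - (-2)·-2.377) / (6) = -2.792
  β = (-6 - (-3.3)·-2.792) / (5.3) = -2.870

-2.792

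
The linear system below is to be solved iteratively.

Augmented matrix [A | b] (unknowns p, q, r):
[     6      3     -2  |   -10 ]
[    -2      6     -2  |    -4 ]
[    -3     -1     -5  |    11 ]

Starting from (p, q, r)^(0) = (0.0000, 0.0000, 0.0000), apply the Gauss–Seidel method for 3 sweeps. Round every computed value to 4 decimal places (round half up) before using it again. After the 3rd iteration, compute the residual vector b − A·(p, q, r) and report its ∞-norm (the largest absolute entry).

0.0712

Iteration 1:
  p = (-10 - (3)·0.0000 - (-2)·0.0000) / (6) = -1.6667
  q = (-4 - (-2)·-1.6667 - (-2)·0.0000) / (6) = -1.2222
  r = (11 - (-3)·-1.6667 - (-1)·-1.2222) / (-5) = -0.9555
Iteration 2:
  p = (-10 - (3)·-1.2222 - (-2)·-0.9555) / (6) = -1.3741
  q = (-4 - (-2)·-1.3741 - (-2)·-0.9555) / (6) = -1.4432
  r = (11 - (-3)·-1.3741 - (-1)·-1.4432) / (-5) = -1.0869
Iteration 3:
  p = (-10 - (3)·-1.4432 - (-2)·-1.0869) / (6) = -1.3074
  q = (-4 - (-2)·-1.3074 - (-2)·-1.0869) / (6) = -1.4648
  r = (11 - (-3)·-1.3074 - (-1)·-1.4648) / (-5) = -1.1226
Residual b − A·x = (-0.0064, -0.0712, 0.0000); ∞-norm = 0.0712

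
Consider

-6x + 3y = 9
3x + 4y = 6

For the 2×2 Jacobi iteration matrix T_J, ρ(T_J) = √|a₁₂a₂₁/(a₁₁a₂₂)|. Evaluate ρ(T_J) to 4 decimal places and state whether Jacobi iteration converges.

a₁₂a₂₁/(a₁₁a₂₂) = (3)·(3) / ((-6)·(4)) = -0.375000
ρ = √|-0.375000| = √0.375000 = 0.6124
ρ < 1, so Jacobi converges

0.6124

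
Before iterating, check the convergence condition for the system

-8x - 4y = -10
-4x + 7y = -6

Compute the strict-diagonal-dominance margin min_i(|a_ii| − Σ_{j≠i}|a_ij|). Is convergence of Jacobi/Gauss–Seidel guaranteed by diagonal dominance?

row 1: |-8| − (4) = 4
row 2: |7| − (4) = 3
minimum over rows = 3 → strictly diagonally dominant (convergence guaranteed)

3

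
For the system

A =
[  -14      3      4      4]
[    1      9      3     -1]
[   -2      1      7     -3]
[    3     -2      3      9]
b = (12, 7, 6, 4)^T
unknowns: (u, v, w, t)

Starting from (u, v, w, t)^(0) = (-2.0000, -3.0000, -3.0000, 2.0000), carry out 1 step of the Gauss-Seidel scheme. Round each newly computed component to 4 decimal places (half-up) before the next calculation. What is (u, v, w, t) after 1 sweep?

(-1.7857, 2.1984, 0.8900, 1.2315)

Iteration 1:
  u = (12 - (3)·-3.0000 - (4)·-3.0000 - (4)·2.0000) / (-14) = -1.7857
  v = (7 - (1)·-1.7857 - (3)·-3.0000 - (-1)·2.0000) / (9) = 2.1984
  w = (6 - (-2)·-1.7857 - (1)·2.1984 - (-3)·2.0000) / (7) = 0.8900
  t = (4 - (3)·-1.7857 - (-2)·2.1984 - (3)·0.8900) / (9) = 1.2315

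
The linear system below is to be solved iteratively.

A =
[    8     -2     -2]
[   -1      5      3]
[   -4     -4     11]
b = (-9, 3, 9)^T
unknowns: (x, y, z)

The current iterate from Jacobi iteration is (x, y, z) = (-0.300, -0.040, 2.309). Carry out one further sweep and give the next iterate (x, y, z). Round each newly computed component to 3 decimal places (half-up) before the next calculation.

One sweep:
  x = (-9 - (-2)·-0.040 - (-2)·2.309) / (8) = -0.558
  y = (3 - (-1)·-0.300 - (3)·2.309) / (5) = -0.845
  z = (9 - (-4)·-0.300 - (-4)·-0.040) / (11) = 0.695

(-0.558, -0.845, 0.695)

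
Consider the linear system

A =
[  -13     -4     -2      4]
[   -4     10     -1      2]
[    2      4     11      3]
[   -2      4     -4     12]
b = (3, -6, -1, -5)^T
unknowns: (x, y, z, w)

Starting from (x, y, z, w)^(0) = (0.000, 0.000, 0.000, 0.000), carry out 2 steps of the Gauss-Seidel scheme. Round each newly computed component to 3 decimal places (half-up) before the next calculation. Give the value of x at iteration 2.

-0.097

Iteration 1:
  x = (3 - (-4)·0.000 - (-2)·0.000 - (4)·0.000) / (-13) = -0.231
  y = (-6 - (-4)·-0.231 - (-1)·0.000 - (2)·0.000) / (10) = -0.692
  z = (-1 - (2)·-0.231 - (4)·-0.692 - (3)·0.000) / (11) = 0.203
  w = (-5 - (-2)·-0.231 - (4)·-0.692 - (-4)·0.203) / (12) = -0.157
Iteration 2:
  x = (3 - (-4)·-0.692 - (-2)·0.203 - (4)·-0.157) / (-13) = -0.097
  y = (-6 - (-4)·-0.097 - (-1)·0.203 - (2)·-0.157) / (10) = -0.587
  z = (-1 - (2)·-0.097 - (4)·-0.587 - (3)·-0.157) / (11) = 0.183
  w = (-5 - (-2)·-0.097 - (4)·-0.587 - (-4)·0.183) / (12) = -0.176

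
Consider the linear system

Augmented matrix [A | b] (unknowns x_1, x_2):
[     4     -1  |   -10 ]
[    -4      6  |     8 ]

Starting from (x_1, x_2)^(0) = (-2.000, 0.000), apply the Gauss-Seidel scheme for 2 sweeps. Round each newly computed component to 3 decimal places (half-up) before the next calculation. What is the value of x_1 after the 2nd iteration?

Iteration 1:
  x_1 = (-10 - (-1)·0.000) / (4) = -2.500
  x_2 = (8 - (-4)·-2.500) / (6) = -0.333
Iteration 2:
  x_1 = (-10 - (-1)·-0.333) / (4) = -2.583
  x_2 = (8 - (-4)·-2.583) / (6) = -0.389

-2.583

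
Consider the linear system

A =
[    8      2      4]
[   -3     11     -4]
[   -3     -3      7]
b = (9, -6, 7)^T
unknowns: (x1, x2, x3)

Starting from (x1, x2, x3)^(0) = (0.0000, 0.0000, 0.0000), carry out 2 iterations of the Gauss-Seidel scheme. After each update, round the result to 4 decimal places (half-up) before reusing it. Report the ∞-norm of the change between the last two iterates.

Iteration 1:
  x1 = (9 - (2)·0.0000 - (4)·0.0000) / (8) = 1.1250
  x2 = (-6 - (-3)·1.1250 - (-4)·0.0000) / (11) = -0.2386
  x3 = (7 - (-3)·1.1250 - (-3)·-0.2386) / (7) = 1.3799
Iteration 2:
  x1 = (9 - (2)·-0.2386 - (4)·1.3799) / (8) = 0.4947
  x2 = (-6 - (-3)·0.4947 - (-4)·1.3799) / (11) = 0.0912
  x3 = (7 - (-3)·0.4947 - (-3)·0.0912) / (7) = 1.2511
Change: (-0.6303, 0.3298, -0.1288) → max |·| = 0.6303

0.6303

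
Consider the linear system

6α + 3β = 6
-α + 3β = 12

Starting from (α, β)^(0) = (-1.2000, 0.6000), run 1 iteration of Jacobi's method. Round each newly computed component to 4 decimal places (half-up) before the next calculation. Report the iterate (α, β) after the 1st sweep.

(0.7000, 3.6000)

Iteration 1:
  α = (6 - (3)·0.6000) / (6) = 0.7000
  β = (12 - (-1)·-1.2000) / (3) = 3.6000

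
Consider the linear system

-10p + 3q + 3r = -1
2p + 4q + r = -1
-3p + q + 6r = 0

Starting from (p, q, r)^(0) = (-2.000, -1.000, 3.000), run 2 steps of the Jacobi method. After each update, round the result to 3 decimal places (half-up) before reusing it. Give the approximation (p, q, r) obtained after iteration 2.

(-0.150, -0.392, 0.350)

Iteration 1:
  p = (-1 - (3)·-1.000 - (3)·3.000) / (-10) = 0.700
  q = (-1 - (2)·-2.000 - (1)·3.000) / (4) = 0.000
  r = (0 - (-3)·-2.000 - (1)·-1.000) / (6) = -0.833
Iteration 2:
  p = (-1 - (3)·0.000 - (3)·-0.833) / (-10) = -0.150
  q = (-1 - (2)·0.700 - (1)·-0.833) / (4) = -0.392
  r = (0 - (-3)·0.700 - (1)·0.000) / (6) = 0.350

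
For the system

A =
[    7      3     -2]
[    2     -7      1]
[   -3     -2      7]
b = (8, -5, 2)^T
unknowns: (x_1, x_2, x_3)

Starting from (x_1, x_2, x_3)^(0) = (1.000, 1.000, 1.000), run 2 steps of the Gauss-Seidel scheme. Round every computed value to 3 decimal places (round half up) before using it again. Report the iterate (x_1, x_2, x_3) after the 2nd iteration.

(0.950, 1.134, 1.017)

Iteration 1:
  x_1 = (8 - (3)·1.000 - (-2)·1.000) / (7) = 1.000
  x_2 = (-5 - (2)·1.000 - (1)·1.000) / (-7) = 1.143
  x_3 = (2 - (-3)·1.000 - (-2)·1.143) / (7) = 1.041
Iteration 2:
  x_1 = (8 - (3)·1.143 - (-2)·1.041) / (7) = 0.950
  x_2 = (-5 - (2)·0.950 - (1)·1.041) / (-7) = 1.134
  x_3 = (2 - (-3)·0.950 - (-2)·1.134) / (7) = 1.017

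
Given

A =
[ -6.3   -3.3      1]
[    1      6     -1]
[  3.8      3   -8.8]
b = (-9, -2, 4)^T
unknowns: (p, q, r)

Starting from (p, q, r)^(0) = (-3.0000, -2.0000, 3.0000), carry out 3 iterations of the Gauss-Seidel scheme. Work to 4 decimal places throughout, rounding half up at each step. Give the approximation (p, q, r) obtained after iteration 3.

Iteration 1:
  p = (-9 - (-3.3)·-2.0000 - (1)·3.0000) / (-6.3) = 2.9524
  q = (-2 - (1)·2.9524 - (-1)·3.0000) / (6) = -0.3254
  r = (4 - (3.8)·2.9524 - (3)·-0.3254) / (-8.8) = 0.7094
Iteration 2:
  p = (-9 - (-3.3)·-0.3254 - (1)·0.7094) / (-6.3) = 1.7116
  q = (-2 - (1)·1.7116 - (-1)·0.7094) / (6) = -0.5004
  r = (4 - (3.8)·1.7116 - (3)·-0.5004) / (-8.8) = 0.1140
Iteration 3:
  p = (-9 - (-3.3)·-0.5004 - (1)·0.1140) / (-6.3) = 1.7088
  q = (-2 - (1)·1.7088 - (-1)·0.1140) / (6) = -0.5991
  r = (4 - (3.8)·1.7088 - (3)·-0.5991) / (-8.8) = 0.0791

(1.7088, -0.5991, 0.0791)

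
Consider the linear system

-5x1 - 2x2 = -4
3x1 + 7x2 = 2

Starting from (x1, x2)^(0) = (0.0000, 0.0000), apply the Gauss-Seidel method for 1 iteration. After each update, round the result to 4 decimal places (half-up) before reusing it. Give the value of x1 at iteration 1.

Iteration 1:
  x1 = (-4 - (-2)·0.0000) / (-5) = 0.8000
  x2 = (2 - (3)·0.8000) / (7) = -0.0571

0.8000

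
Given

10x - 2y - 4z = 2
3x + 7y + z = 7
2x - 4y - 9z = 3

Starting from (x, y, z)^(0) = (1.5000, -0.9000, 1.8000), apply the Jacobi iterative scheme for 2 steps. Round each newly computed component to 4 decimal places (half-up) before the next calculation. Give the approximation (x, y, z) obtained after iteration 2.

Iteration 1:
  x = (2 - (-2)·-0.9000 - (-4)·1.8000) / (10) = 0.7400
  y = (7 - (3)·1.5000 - (1)·1.8000) / (7) = 0.1000
  z = (3 - (2)·1.5000 - (-4)·-0.9000) / (-9) = 0.4000
Iteration 2:
  x = (2 - (-2)·0.1000 - (-4)·0.4000) / (10) = 0.3800
  y = (7 - (3)·0.7400 - (1)·0.4000) / (7) = 0.6257
  z = (3 - (2)·0.7400 - (-4)·0.1000) / (-9) = -0.2133

(0.3800, 0.6257, -0.2133)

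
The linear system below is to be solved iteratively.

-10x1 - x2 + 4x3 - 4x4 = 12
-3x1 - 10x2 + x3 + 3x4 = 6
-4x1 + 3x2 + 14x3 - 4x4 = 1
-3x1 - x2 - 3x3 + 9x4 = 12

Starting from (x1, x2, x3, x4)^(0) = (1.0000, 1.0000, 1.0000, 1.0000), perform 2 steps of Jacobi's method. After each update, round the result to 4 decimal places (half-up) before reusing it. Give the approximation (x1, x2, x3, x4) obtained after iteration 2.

(-1.8230, 0.4662, 0.4103, 0.9873)

Iteration 1:
  x1 = (12 - (-1)·1.0000 - (4)·1.0000 - (-4)·1.0000) / (-10) = -1.3000
  x2 = (6 - (-3)·1.0000 - (1)·1.0000 - (3)·1.0000) / (-10) = -0.5000
  x3 = (1 - (-4)·1.0000 - (3)·1.0000 - (-4)·1.0000) / (14) = 0.4286
  x4 = (12 - (-3)·1.0000 - (-1)·1.0000 - (-3)·1.0000) / (9) = 2.1111
Iteration 2:
  x1 = (12 - (-1)·-0.5000 - (4)·0.4286 - (-4)·2.1111) / (-10) = -1.8230
  x2 = (6 - (-3)·-1.3000 - (1)·0.4286 - (3)·2.1111) / (-10) = 0.4662
  x3 = (1 - (-4)·-1.3000 - (3)·-0.5000 - (-4)·2.1111) / (14) = 0.4103
  x4 = (12 - (-3)·-1.3000 - (-1)·-0.5000 - (-3)·0.4286) / (9) = 0.9873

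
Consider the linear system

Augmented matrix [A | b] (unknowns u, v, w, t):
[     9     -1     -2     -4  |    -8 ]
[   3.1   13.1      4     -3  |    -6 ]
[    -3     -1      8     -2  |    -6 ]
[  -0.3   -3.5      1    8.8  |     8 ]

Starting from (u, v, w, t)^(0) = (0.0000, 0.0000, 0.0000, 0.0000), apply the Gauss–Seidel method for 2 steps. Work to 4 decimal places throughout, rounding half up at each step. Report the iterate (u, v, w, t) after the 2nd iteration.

Iteration 1:
  u = (-8 - (-1)·0.0000 - (-2)·0.0000 - (-4)·0.0000) / (9) = -0.8889
  v = (-6 - (3.1)·-0.8889 - (4)·0.0000 - (-3)·0.0000) / (13.1) = -0.2477
  w = (-6 - (-3)·-0.8889 - (-1)·-0.2477 - (-2)·0.0000) / (8) = -1.1143
  t = (8 - (-0.3)·-0.8889 - (-3.5)·-0.2477 - (1)·-1.1143) / (8.8) = 0.9069
Iteration 2:
  u = (-8 - (-1)·-0.2477 - (-2)·-1.1143 - (-4)·0.9069) / (9) = -0.7610
  v = (-6 - (3.1)·-0.7610 - (4)·-1.1143 - (-3)·0.9069) / (13.1) = 0.2700
  w = (-6 - (-3)·-0.7610 - (-1)·0.2700 - (-2)·0.9069) / (8) = -0.7749
  t = (8 - (-0.3)·-0.7610 - (-3.5)·0.2700 - (1)·-0.7749) / (8.8) = 1.0786

(-0.7610, 0.2700, -0.7749, 1.0786)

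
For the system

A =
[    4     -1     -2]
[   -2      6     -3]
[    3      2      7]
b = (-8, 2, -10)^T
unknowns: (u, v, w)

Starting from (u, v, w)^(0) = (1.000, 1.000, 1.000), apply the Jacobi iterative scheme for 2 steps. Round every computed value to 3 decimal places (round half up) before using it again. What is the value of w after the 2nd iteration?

-1.226

Iteration 1:
  u = (-8 - (-1)·1.000 - (-2)·1.000) / (4) = -1.250
  v = (2 - (-2)·1.000 - (-3)·1.000) / (6) = 1.167
  w = (-10 - (3)·1.000 - (2)·1.000) / (7) = -2.143
Iteration 2:
  u = (-8 - (-1)·1.167 - (-2)·-2.143) / (4) = -2.780
  v = (2 - (-2)·-1.250 - (-3)·-2.143) / (6) = -1.155
  w = (-10 - (3)·-1.250 - (2)·1.167) / (7) = -1.226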